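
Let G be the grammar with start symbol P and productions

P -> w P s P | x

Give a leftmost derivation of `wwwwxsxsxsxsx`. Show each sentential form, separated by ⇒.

P ⇒ wPsP   [P -> w P s P]
wPsP ⇒ wwPsPsP   [P -> w P s P]
wwPsPsP ⇒ wwwPsPsPsP   [P -> w P s P]
wwwPsPsPsP ⇒ wwwwPsPsPsPsP   [P -> w P s P]
wwwwPsPsPsPsP ⇒ wwwwxsPsPsPsP   [P -> x]
wwwwxsPsPsPsP ⇒ wwwwxsxsPsPsP   [P -> x]
wwwwxsxsPsPsP ⇒ wwwwxsxsxsPsP   [P -> x]
wwwwxsxsxsPsP ⇒ wwwwxsxsxsxsP   [P -> x]
wwwwxsxsxsxsP ⇒ wwwwxsxsxsxsx   [P -> x]

P ⇒ wPsP ⇒ wwPsPsP ⇒ wwwPsPsPsP ⇒ wwwwPsPsPsPsP ⇒ wwwwxsPsPsPsP ⇒ wwwwxsxsPsPsP ⇒ wwwwxsxsxsPsP ⇒ wwwwxsxsxsxsP ⇒ wwwwxsxsxsxsx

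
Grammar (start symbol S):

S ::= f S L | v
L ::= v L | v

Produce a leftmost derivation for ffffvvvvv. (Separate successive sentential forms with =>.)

S => fSL => ffSLL => fffSLLL => ffffSLLLL => ffffvLLLL => ffffvvLLL => ffffvvvLL => ffffvvvvL => ffffvvvvv

S => fSL   [S ::= f S L]
fSL => ffSLL   [S ::= f S L]
ffSLL => fffSLLL   [S ::= f S L]
fffSLLL => ffffSLLLL   [S ::= f S L]
ffffSLLLL => ffffvLLLL   [S ::= v]
ffffvLLLL => ffffvvLLL   [L ::= v]
ffffvvLLL => ffffvvvLL   [L ::= v]
ffffvvvLL => ffffvvvvL   [L ::= v]
ffffvvvvL => ffffvvvvv   [L ::= v]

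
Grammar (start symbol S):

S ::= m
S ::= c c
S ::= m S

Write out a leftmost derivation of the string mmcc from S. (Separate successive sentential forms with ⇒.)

S ⇒ mS ⇒ mmS ⇒ mmcc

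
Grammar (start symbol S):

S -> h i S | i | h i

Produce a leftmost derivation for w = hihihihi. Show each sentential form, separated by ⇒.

S ⇒ hiS ⇒ hihiS ⇒ hihihiS ⇒ hihihihi

S ⇒ hiS   [S -> h i S]
hiS ⇒ hihiS   [S -> h i S]
hihiS ⇒ hihihiS   [S -> h i S]
hihihiS ⇒ hihihihi   [S -> h i]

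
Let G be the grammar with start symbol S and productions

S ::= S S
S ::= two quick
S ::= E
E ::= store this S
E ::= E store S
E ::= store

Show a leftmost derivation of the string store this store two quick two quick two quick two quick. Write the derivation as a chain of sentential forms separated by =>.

S => S S   [S ::= S S]
S S => E S   [S ::= E]
E S => store this S S   [E ::= store this S]
store this S S => store this S S S   [S ::= S S]
store this S S S => store this S S S S   [S ::= S S]
store this S S S S => store this S S S S S   [S ::= S S]
store this S S S S S => store this E S S S S   [S ::= E]
store this E S S S S => store this store S S S S   [E ::= store]
store this store S S S S => store this store two quick S S S   [S ::= two quick]
store this store two quick S S S => store this store two quick two quick S S   [S ::= two quick]
store this store two quick two quick S S => store this store two quick two quick two quick S   [S ::= two quick]
store this store two quick two quick two quick S => store this store two quick two quick two quick two quick   [S ::= two quick]

S => S S => E S => store this S S => store this S S S => store this S S S S => store this S S S S S => store this E S S S S => store this store S S S S => store this store two quick S S S => store this store two quick two quick S S => store this store two quick two quick two quick S => store this store two quick two quick two quick two quick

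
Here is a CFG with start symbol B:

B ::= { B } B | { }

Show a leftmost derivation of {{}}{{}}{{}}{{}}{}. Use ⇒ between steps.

B ⇒ {B}B ⇒ {{}}B ⇒ {{}}{B}B ⇒ {{}}{{}}B ⇒ {{}}{{}}{B}B ⇒ {{}}{{}}{{}}B ⇒ {{}}{{}}{{}}{B}B ⇒ {{}}{{}}{{}}{{}}B ⇒ {{}}{{}}{{}}{{}}{}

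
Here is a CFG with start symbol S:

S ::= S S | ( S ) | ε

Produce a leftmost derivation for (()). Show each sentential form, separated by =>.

S => SS => SSS => (S)SS => (SS)SS => ((S)S)SS => (()S)SS => (())SS => (())S => (())

S => SS   [S ::= S S]
SS => SSS   [S ::= S S]
SSS => (S)SS   [S ::= ( S )]
(S)SS => (SS)SS   [S ::= S S]
(SS)SS => ((S)S)SS   [S ::= ( S )]
((S)S)SS => (()S)SS   [S ::= ε]
(()S)SS => (())SS   [S ::= ε]
(())SS => (())S   [S ::= ε]
(())S => (())   [S ::= ε]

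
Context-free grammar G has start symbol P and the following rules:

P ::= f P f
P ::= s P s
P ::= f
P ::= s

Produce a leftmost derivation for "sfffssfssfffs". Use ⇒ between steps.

P⇒sPs⇒sfPfs⇒sffPffs⇒sfffPfffs⇒sfffsPsfffs⇒sfffssPssfffs⇒sfffssfssfffs

P ⇒ sPs   [P ::= s P s]
sPs ⇒ sfPfs   [P ::= f P f]
sfPfs ⇒ sffPffs   [P ::= f P f]
sffPffs ⇒ sfffPfffs   [P ::= f P f]
sfffPfffs ⇒ sfffsPsfffs   [P ::= s P s]
sfffsPsfffs ⇒ sfffssPssfffs   [P ::= s P s]
sfffssPssfffs ⇒ sfffssfssfffs   [P ::= f]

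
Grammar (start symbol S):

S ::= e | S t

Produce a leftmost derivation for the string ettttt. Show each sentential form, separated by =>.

S => St   [S ::= S t]
St => Stt   [S ::= S t]
Stt => Sttt   [S ::= S t]
Sttt => Stttt   [S ::= S t]
Stttt => Sttttt   [S ::= S t]
Sttttt => ettttt   [S ::= e]

S=>St=>Stt=>Sttt=>Stttt=>Sttttt=>ettttt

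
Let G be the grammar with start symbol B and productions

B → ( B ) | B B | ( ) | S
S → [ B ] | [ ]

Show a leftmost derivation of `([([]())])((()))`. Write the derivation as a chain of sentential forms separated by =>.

B => BB   [B → B B]
BB => (B)B   [B → ( B )]
(B)B => (S)B   [B → S]
(S)B => ([B])B   [S → [ B ]]
([B])B => ([(B)])B   [B → ( B )]
([(B)])B => ([(BB)])B   [B → B B]
([(BB)])B => ([(SB)])B   [B → S]
([(SB)])B => ([([]B)])B   [S → [ ]]
([([]B)])B => ([([]())])B   [B → ( )]
([([]())])B => ([([]())])(B)   [B → ( B )]
([([]())])(B) => ([([]())])((B))   [B → ( B )]
([([]())])((B)) => ([([]())])((()))   [B → ( )]

B=>BB=>(B)B=>(S)B=>([B])B=>([(B)])B=>([(BB)])B=>([(SB)])B=>([([]B)])B=>([([]())])B=>([([]())])(B)=>([([]())])((B))=>([([]())])((()))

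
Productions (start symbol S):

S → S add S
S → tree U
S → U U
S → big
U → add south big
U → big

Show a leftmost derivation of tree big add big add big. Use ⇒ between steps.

S ⇒ S add S   [S → S add S]
S add S ⇒ tree U add S   [S → tree U]
tree U add S ⇒ tree big add S   [U → big]
tree big add S ⇒ tree big add S add S   [S → S add S]
tree big add S add S ⇒ tree big add big add S   [S → big]
tree big add big add S ⇒ tree big add big add big   [S → big]

S ⇒ S add S ⇒ tree U add S ⇒ tree big add S ⇒ tree big add S add S ⇒ tree big add big add S ⇒ tree big add big add big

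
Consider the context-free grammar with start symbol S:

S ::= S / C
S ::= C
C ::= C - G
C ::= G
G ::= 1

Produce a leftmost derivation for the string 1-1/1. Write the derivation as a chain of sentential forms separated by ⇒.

S ⇒ S/C   [S ::= S / C]
S/C ⇒ C/C   [S ::= C]
C/C ⇒ C-G/C   [C ::= C - G]
C-G/C ⇒ G-G/C   [C ::= G]
G-G/C ⇒ 1-G/C   [G ::= 1]
1-G/C ⇒ 1-1/C   [G ::= 1]
1-1/C ⇒ 1-1/G   [C ::= G]
1-1/G ⇒ 1-1/1   [G ::= 1]

S⇒S/C⇒C/C⇒C-G/C⇒G-G/C⇒1-G/C⇒1-1/C⇒1-1/G⇒1-1/1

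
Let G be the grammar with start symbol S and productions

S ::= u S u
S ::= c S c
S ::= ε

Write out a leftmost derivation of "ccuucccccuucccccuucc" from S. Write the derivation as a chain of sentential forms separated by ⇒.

S ⇒ cSc   [S ::= c S c]
cSc ⇒ ccScc   [S ::= c S c]
ccScc ⇒ ccuSucc   [S ::= u S u]
ccuSucc ⇒ ccuuSuucc   [S ::= u S u]
ccuuSuucc ⇒ ccuucScuucc   [S ::= c S c]
ccuucScuucc ⇒ ccuuccSccuucc   [S ::= c S c]
ccuuccSccuucc ⇒ ccuucccScccuucc   [S ::= c S c]
ccuucccScccuucc ⇒ ccuuccccSccccuucc   [S ::= c S c]
ccuuccccSccccuucc ⇒ ccuucccccScccccuucc   [S ::= c S c]
ccuucccccScccccuucc ⇒ ccuucccccuSucccccuucc   [S ::= u S u]
ccuucccccuSucccccuucc ⇒ ccuucccccuucccccuucc   [S ::= ε]

S ⇒ cSc ⇒ ccScc ⇒ ccuSucc ⇒ ccuuSuucc ⇒ ccuucScuucc ⇒ ccuuccSccuucc ⇒ ccuucccScccuucc ⇒ ccuuccccSccccuucc ⇒ ccuucccccScccccuucc ⇒ ccuucccccuSucccccuucc ⇒ ccuucccccuucccccuucc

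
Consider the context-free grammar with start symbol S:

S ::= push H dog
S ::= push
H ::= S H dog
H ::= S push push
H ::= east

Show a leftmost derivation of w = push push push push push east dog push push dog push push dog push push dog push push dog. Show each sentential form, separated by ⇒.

S ⇒ push H dog   [S ::= push H dog]
push H dog ⇒ push S push push dog   [H ::= S push push]
push S push push dog ⇒ push push H dog push push dog   [S ::= push H dog]
push push H dog push push dog ⇒ push push S push push dog push push dog   [H ::= S push push]
push push S push push dog push push dog ⇒ push push push H dog push push dog push push dog   [S ::= push H dog]
push push push H dog push push dog push push dog ⇒ push push push S push push dog push push dog push push dog   [H ::= S push push]
push push push S push push dog push push dog push push dog ⇒ push push push push H dog push push dog push push dog push push dog   [S ::= push H dog]
push push push push H dog push push dog push push dog push push dog ⇒ push push push push S push push dog push push dog push push dog push push dog   [H ::= S push push]
push push push push S push push dog push push dog push push dog push push dog ⇒ push push push push push H dog push push dog push push dog push push dog push push dog   [S ::= push H dog]
push push push push push H dog push push dog push push dog push push dog push push dog ⇒ push push push push push east dog push push dog push push dog push push dog push push dog   [H ::= east]

S ⇒ push H dog ⇒ push S push push dog ⇒ push push H dog push push dog ⇒ push push S push push dog push push dog ⇒ push push push H dog push push dog push push dog ⇒ push push push S push push dog push push dog push push dog ⇒ push push push push H dog push push dog push push dog push push dog ⇒ push push push push S push push dog push push dog push push dog push push dog ⇒ push push push push push H dog push push dog push push dog push push dog push push dog ⇒ push push push push push east dog push push dog push push dog push push dog push push dog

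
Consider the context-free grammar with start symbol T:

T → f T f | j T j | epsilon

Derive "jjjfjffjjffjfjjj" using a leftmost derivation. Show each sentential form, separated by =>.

T => jTj => jjTjj => jjjTjjj => jjjfTfjjj => jjjfjTjfjjj => jjjfjfTfjfjjj => jjjfjffTffjfjjj => jjjfjffjTjffjfjjj => jjjfjffjjffjfjjj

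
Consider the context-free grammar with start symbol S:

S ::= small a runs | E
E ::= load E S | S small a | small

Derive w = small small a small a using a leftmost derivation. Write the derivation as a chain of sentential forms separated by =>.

S => E   [S ::= E]
E => S small a   [E ::= S small a]
S small a => E small a   [S ::= E]
E small a => S small a small a   [E ::= S small a]
S small a small a => E small a small a   [S ::= E]
E small a small a => small small a small a   [E ::= small]

S => E => S small a => E small a => S small a small a => E small a small a => small small a small a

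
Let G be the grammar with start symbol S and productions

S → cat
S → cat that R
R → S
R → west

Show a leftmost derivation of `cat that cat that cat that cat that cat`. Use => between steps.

S => cat that R => cat that S => cat that cat that R => cat that cat that S => cat that cat that cat that R => cat that cat that cat that S => cat that cat that cat that cat that R => cat that cat that cat that cat that S => cat that cat that cat that cat that cat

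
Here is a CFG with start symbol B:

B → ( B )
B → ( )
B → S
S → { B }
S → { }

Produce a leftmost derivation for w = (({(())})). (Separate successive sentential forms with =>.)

B=>(B)=>((B))=>((S))=>(({B}))=>(({(B)}))=>(({(())}))

B => (B)   [B → ( B )]
(B) => ((B))   [B → ( B )]
((B)) => ((S))   [B → S]
((S)) => (({B}))   [S → { B }]
(({B})) => (({(B)}))   [B → ( B )]
(({(B)})) => (({(())}))   [B → ( )]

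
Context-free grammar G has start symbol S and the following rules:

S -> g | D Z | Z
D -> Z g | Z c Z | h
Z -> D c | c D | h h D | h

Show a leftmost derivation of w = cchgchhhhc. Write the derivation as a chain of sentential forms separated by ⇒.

S ⇒ DZ ⇒ ZcZZ ⇒ cDcZZ ⇒ cZgcZZ ⇒ ccDgcZZ ⇒ cchgcZZ ⇒ cchgchhDZ ⇒ cchgchhhZ ⇒ cchgchhhDc ⇒ cchgchhhhc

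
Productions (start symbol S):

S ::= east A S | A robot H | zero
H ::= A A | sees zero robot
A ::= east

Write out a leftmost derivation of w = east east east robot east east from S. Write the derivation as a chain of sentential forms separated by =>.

S => east A S => east east S => east east A robot H => east east east robot H => east east east robot A A => east east east robot east A => east east east robot east east

S => east A S   [S ::= east A S]
east A S => east east S   [A ::= east]
east east S => east east A robot H   [S ::= A robot H]
east east A robot H => east east east robot H   [A ::= east]
east east east robot H => east east east robot A A   [H ::= A A]
east east east robot A A => east east east robot east A   [A ::= east]
east east east robot east A => east east east robot east east   [A ::= east]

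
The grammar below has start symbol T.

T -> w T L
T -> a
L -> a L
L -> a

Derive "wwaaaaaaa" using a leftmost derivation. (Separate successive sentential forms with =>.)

T => wTL => wwTLL => wwaLL => wwaaLL => wwaaaLL => wwaaaaLL => wwaaaaaL => wwaaaaaaL => wwaaaaaaa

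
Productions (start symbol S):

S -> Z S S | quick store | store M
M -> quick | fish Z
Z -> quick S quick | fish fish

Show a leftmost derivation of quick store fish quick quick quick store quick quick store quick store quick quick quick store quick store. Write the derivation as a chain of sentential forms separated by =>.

S => Z S S => quick S quick S S => quick store M quick S S => quick store fish Z quick S S => quick store fish quick S quick quick S S => quick store fish quick Z S S quick quick S S => quick store fish quick quick S quick S S quick quick S S => quick store fish quick quick quick store quick S S quick quick S S => quick store fish quick quick quick store quick quick store S quick quick S S => quick store fish quick quick quick store quick quick store quick store quick quick S S => quick store fish quick quick quick store quick quick store quick store quick quick quick store S => quick store fish quick quick quick store quick quick store quick store quick quick quick store quick store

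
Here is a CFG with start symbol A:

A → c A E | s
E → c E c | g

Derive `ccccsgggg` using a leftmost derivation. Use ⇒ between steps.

A ⇒ cAE   [A → c A E]
cAE ⇒ ccAEE   [A → c A E]
ccAEE ⇒ cccAEEE   [A → c A E]
cccAEEE ⇒ ccccAEEEE   [A → c A E]
ccccAEEEE ⇒ ccccsEEEE   [A → s]
ccccsEEEE ⇒ ccccsgEEE   [E → g]
ccccsgEEE ⇒ ccccsggEE   [E → g]
ccccsggEE ⇒ ccccsgggE   [E → g]
ccccsgggE ⇒ ccccsgggg   [E → g]

A⇒cAE⇒ccAEE⇒cccAEEE⇒ccccAEEEE⇒ccccsEEEE⇒ccccsgEEE⇒ccccsggEE⇒ccccsgggE⇒ccccsgggg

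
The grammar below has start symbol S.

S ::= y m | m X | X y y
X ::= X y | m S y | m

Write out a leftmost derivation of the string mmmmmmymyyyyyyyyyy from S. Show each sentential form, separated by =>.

S => mX => mXy => mmSyy => mmXyyyy => mmmSyyyyy => mmmXyyyyyyy => mmmXyyyyyyyy => mmmmSyyyyyyyyy => mmmmmXyyyyyyyyy => mmmmmmSyyyyyyyyyy => mmmmmmymyyyyyyyyyy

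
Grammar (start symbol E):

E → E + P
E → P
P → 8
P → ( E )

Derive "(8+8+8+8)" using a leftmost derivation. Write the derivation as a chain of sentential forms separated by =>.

E => P => (E) => (E+P) => (E+P+P) => (E+P+P+P) => (P+P+P+P) => (8+P+P+P) => (8+8+P+P) => (8+8+8+P) => (8+8+8+8)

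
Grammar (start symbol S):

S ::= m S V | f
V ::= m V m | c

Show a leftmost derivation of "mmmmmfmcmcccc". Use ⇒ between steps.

S ⇒ mSV ⇒ mmSVV ⇒ mmmSVVV ⇒ mmmmSVVVV ⇒ mmmmmSVVVVV ⇒ mmmmmfVVVVV ⇒ mmmmmfmVmVVVV ⇒ mmmmmfmcmVVVV ⇒ mmmmmfmcmcVVV ⇒ mmmmmfmcmccVV ⇒ mmmmmfmcmcccV ⇒ mmmmmfmcmcccc

S ⇒ mSV   [S ::= m S V]
mSV ⇒ mmSVV   [S ::= m S V]
mmSVV ⇒ mmmSVVV   [S ::= m S V]
mmmSVVV ⇒ mmmmSVVVV   [S ::= m S V]
mmmmSVVVV ⇒ mmmmmSVVVVV   [S ::= m S V]
mmmmmSVVVVV ⇒ mmmmmfVVVVV   [S ::= f]
mmmmmfVVVVV ⇒ mmmmmfmVmVVVV   [V ::= m V m]
mmmmmfmVmVVVV ⇒ mmmmmfmcmVVVV   [V ::= c]
mmmmmfmcmVVVV ⇒ mmmmmfmcmcVVV   [V ::= c]
mmmmmfmcmcVVV ⇒ mmmmmfmcmccVV   [V ::= c]
mmmmmfmcmccVV ⇒ mmmmmfmcmcccV   [V ::= c]
mmmmmfmcmcccV ⇒ mmmmmfmcmcccc   [V ::= c]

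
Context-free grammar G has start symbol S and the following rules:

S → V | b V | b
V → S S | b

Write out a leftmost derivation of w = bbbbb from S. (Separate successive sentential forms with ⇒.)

S ⇒ V ⇒ SS ⇒ bVS ⇒ bSSS ⇒ bbVSS ⇒ bbbSS ⇒ bbbVS ⇒ bbbbS ⇒ bbbbb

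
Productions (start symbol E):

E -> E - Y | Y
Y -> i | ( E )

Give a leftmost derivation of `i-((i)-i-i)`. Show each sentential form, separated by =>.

E => E-Y => Y-Y => i-Y => i-(E) => i-(E-Y) => i-(E-Y-Y) => i-(Y-Y-Y) => i-((E)-Y-Y) => i-((Y)-Y-Y) => i-((i)-Y-Y) => i-((i)-i-Y) => i-((i)-i-i)

E => E-Y   [E -> E - Y]
E-Y => Y-Y   [E -> Y]
Y-Y => i-Y   [Y -> i]
i-Y => i-(E)   [Y -> ( E )]
i-(E) => i-(E-Y)   [E -> E - Y]
i-(E-Y) => i-(E-Y-Y)   [E -> E - Y]
i-(E-Y-Y) => i-(Y-Y-Y)   [E -> Y]
i-(Y-Y-Y) => i-((E)-Y-Y)   [Y -> ( E )]
i-((E)-Y-Y) => i-((Y)-Y-Y)   [E -> Y]
i-((Y)-Y-Y) => i-((i)-Y-Y)   [Y -> i]
i-((i)-Y-Y) => i-((i)-i-Y)   [Y -> i]
i-((i)-i-Y) => i-((i)-i-i)   [Y -> i]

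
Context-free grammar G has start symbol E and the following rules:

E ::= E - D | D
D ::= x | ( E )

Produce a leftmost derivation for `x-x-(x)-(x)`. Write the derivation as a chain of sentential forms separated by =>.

E=>E-D=>E-D-D=>E-D-D-D=>D-D-D-D=>x-D-D-D=>x-x-D-D=>x-x-(E)-D=>x-x-(D)-D=>x-x-(x)-D=>x-x-(x)-(E)=>x-x-(x)-(D)=>x-x-(x)-(x)

E => E-D   [E ::= E - D]
E-D => E-D-D   [E ::= E - D]
E-D-D => E-D-D-D   [E ::= E - D]
E-D-D-D => D-D-D-D   [E ::= D]
D-D-D-D => x-D-D-D   [D ::= x]
x-D-D-D => x-x-D-D   [D ::= x]
x-x-D-D => x-x-(E)-D   [D ::= ( E )]
x-x-(E)-D => x-x-(D)-D   [E ::= D]
x-x-(D)-D => x-x-(x)-D   [D ::= x]
x-x-(x)-D => x-x-(x)-(E)   [D ::= ( E )]
x-x-(x)-(E) => x-x-(x)-(D)   [E ::= D]
x-x-(x)-(D) => x-x-(x)-(x)   [D ::= x]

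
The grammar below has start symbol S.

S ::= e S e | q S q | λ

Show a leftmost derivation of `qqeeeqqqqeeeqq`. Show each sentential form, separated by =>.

S => qSq   [S ::= q S q]
qSq => qqSqq   [S ::= q S q]
qqSqq => qqeSeqq   [S ::= e S e]
qqeSeqq => qqeeSeeqq   [S ::= e S e]
qqeeSeeqq => qqeeeSeeeqq   [S ::= e S e]
qqeeeSeeeqq => qqeeeqSqeeeqq   [S ::= q S q]
qqeeeqSqeeeqq => qqeeeqqSqqeeeqq   [S ::= q S q]
qqeeeqqSqqeeeqq => qqeeeqqqqeeeqq   [S ::= λ]

S => qSq => qqSqq => qqeSeqq => qqeeSeeqq => qqeeeSeeeqq => qqeeeqSqeeeqq => qqeeeqqSqqeeeqq => qqeeeqqqqeeeqq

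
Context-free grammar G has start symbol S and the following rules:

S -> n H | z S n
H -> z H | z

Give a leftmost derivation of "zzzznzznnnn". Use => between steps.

S => zSn   [S -> z S n]
zSn => zzSnn   [S -> z S n]
zzSnn => zzzSnnn   [S -> z S n]
zzzSnnn => zzzzSnnnn   [S -> z S n]
zzzzSnnnn => zzzznHnnnn   [S -> n H]
zzzznHnnnn => zzzznzHnnnn   [H -> z H]
zzzznzHnnnn => zzzznzznnnn   [H -> z]

S=>zSn=>zzSnn=>zzzSnnn=>zzzzSnnnn=>zzzznHnnnn=>zzzznzHnnnn=>zzzznzznnnn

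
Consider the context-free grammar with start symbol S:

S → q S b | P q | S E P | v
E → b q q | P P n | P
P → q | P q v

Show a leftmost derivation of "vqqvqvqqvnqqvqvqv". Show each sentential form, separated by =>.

S => SEP => vEP => vPPnP => vPqvPnP => vPqvqvPnP => vqqvqvPnP => vqqvqvPqvnP => vqqvqvqqvnP => vqqvqvqqvnPqv => vqqvqvqqvnPqvqv => vqqvqvqqvnPqvqvqv => vqqvqvqqvnqqvqvqv

S => SEP   [S → S E P]
SEP => vEP   [S → v]
vEP => vPPnP   [E → P P n]
vPPnP => vPqvPnP   [P → P q v]
vPqvPnP => vPqvqvPnP   [P → P q v]
vPqvqvPnP => vqqvqvPnP   [P → q]
vqqvqvPnP => vqqvqvPqvnP   [P → P q v]
vqqvqvPqvnP => vqqvqvqqvnP   [P → q]
vqqvqvqqvnP => vqqvqvqqvnPqv   [P → P q v]
vqqvqvqqvnPqv => vqqvqvqqvnPqvqv   [P → P q v]
vqqvqvqqvnPqvqv => vqqvqvqqvnPqvqvqv   [P → P q v]
vqqvqvqqvnPqvqvqv => vqqvqvqqvnqqvqvqv   [P → q]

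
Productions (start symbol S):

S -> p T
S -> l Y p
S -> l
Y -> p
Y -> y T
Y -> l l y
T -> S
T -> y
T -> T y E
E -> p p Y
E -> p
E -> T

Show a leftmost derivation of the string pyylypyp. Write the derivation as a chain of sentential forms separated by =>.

S => pT => pTyE => pyyE => pyyT => pyyTyE => pyyTyEyE => pyySyEyE => pyylyEyE => pyylypyE => pyylypyp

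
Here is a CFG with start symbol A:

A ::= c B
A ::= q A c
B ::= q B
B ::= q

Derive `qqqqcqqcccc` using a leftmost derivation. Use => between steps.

A => qAc => qqAcc => qqqAccc => qqqqAcccc => qqqqcBcccc => qqqqcqBcccc => qqqqcqqcccc

A => qAc   [A ::= q A c]
qAc => qqAcc   [A ::= q A c]
qqAcc => qqqAccc   [A ::= q A c]
qqqAccc => qqqqAcccc   [A ::= q A c]
qqqqAcccc => qqqqcBcccc   [A ::= c B]
qqqqcBcccc => qqqqcqBcccc   [B ::= q B]
qqqqcqBcccc => qqqqcqqcccc   [B ::= q]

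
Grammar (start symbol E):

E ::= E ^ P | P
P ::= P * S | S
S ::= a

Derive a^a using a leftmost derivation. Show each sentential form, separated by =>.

E => E^P   [E ::= E ^ P]
E^P => P^P   [E ::= P]
P^P => S^P   [P ::= S]
S^P => a^P   [S ::= a]
a^P => a^S   [P ::= S]
a^S => a^a   [S ::= a]

E => E^P => P^P => S^P => a^P => a^S => a^a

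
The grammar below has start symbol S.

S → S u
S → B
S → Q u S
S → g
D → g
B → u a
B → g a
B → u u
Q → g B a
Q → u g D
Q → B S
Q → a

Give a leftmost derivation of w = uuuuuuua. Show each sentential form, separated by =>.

S => QuS => BSuS => uuSuS => uuSuuS => uuBuuS => uuuuuuS => uuuuuuB => uuuuuuua

S => QuS   [S → Q u S]
QuS => BSuS   [Q → B S]
BSuS => uuSuS   [B → u u]
uuSuS => uuSuuS   [S → S u]
uuSuuS => uuBuuS   [S → B]
uuBuuS => uuuuuuS   [B → u u]
uuuuuuS => uuuuuuB   [S → B]
uuuuuuB => uuuuuuua   [B → u a]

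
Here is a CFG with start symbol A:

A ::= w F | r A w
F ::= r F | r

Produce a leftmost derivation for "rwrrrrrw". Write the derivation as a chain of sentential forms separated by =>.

A => rAw => rwFw => rwrFw => rwrrFw => rwrrrFw => rwrrrrFw => rwrrrrrw

A => rAw   [A ::= r A w]
rAw => rwFw   [A ::= w F]
rwFw => rwrFw   [F ::= r F]
rwrFw => rwrrFw   [F ::= r F]
rwrrFw => rwrrrFw   [F ::= r F]
rwrrrFw => rwrrrrFw   [F ::= r F]
rwrrrrFw => rwrrrrrw   [F ::= r]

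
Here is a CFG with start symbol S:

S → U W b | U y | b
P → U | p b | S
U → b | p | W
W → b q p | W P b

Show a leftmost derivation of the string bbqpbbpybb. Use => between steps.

S => UWb => bWb => bWPbb => bWPbPbb => bbqpPbPbb => bbqpUbPbb => bbqpbbPbb => bbqpbbSbb => bbqpbbUybb => bbqpbbpybb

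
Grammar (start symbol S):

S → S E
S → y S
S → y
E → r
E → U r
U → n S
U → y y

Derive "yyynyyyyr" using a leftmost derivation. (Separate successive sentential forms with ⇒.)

S ⇒ SE   [S → S E]
SE ⇒ ySE   [S → y S]
ySE ⇒ yySE   [S → y S]
yySE ⇒ yyyE   [S → y]
yyyE ⇒ yyyUr   [E → U r]
yyyUr ⇒ yyynSr   [U → n S]
yyynSr ⇒ yyynySr   [S → y S]
yyynySr ⇒ yyynyySr   [S → y S]
yyynyySr ⇒ yyynyyySr   [S → y S]
yyynyyySr ⇒ yyynyyyyr   [S → y]

S ⇒ SE ⇒ ySE ⇒ yySE ⇒ yyyE ⇒ yyyUr ⇒ yyynSr ⇒ yyynySr ⇒ yyynyySr ⇒ yyynyyySr ⇒ yyynyyyyr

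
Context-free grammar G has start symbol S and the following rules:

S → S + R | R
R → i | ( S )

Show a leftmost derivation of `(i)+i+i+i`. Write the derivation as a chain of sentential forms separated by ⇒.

S ⇒ S+R ⇒ S+R+R ⇒ S+R+R+R ⇒ R+R+R+R ⇒ (S)+R+R+R ⇒ (R)+R+R+R ⇒ (i)+R+R+R ⇒ (i)+i+R+R ⇒ (i)+i+i+R ⇒ (i)+i+i+i

S ⇒ S+R   [S → S + R]
S+R ⇒ S+R+R   [S → S + R]
S+R+R ⇒ S+R+R+R   [S → S + R]
S+R+R+R ⇒ R+R+R+R   [S → R]
R+R+R+R ⇒ (S)+R+R+R   [R → ( S )]
(S)+R+R+R ⇒ (R)+R+R+R   [S → R]
(R)+R+R+R ⇒ (i)+R+R+R   [R → i]
(i)+R+R+R ⇒ (i)+i+R+R   [R → i]
(i)+i+R+R ⇒ (i)+i+i+R   [R → i]
(i)+i+i+R ⇒ (i)+i+i+i   [R → i]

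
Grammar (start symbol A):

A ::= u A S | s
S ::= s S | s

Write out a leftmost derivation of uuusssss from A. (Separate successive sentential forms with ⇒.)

A ⇒ uAS ⇒ uuASS ⇒ uuuASSS ⇒ uuusSSS ⇒ uuussSSS ⇒ uuusssSS ⇒ uuussssS ⇒ uuusssss

A ⇒ uAS   [A ::= u A S]
uAS ⇒ uuASS   [A ::= u A S]
uuASS ⇒ uuuASSS   [A ::= u A S]
uuuASSS ⇒ uuusSSS   [A ::= s]
uuusSSS ⇒ uuussSSS   [S ::= s S]
uuussSSS ⇒ uuusssSS   [S ::= s]
uuusssSS ⇒ uuussssS   [S ::= s]
uuussssS ⇒ uuusssss   [S ::= s]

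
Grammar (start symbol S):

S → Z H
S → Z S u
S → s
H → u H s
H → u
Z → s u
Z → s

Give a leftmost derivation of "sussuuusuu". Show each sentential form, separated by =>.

S=>ZSu=>suSu=>suZSuu=>susSuu=>susZHuu=>sussuHuu=>sussuuHsuu=>sussuuusuu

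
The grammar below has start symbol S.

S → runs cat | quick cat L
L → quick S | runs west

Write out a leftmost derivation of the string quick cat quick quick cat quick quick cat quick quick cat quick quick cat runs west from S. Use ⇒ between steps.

S ⇒ quick cat L ⇒ quick cat quick S ⇒ quick cat quick quick cat L ⇒ quick cat quick quick cat quick S ⇒ quick cat quick quick cat quick quick cat L ⇒ quick cat quick quick cat quick quick cat quick S ⇒ quick cat quick quick cat quick quick cat quick quick cat L ⇒ quick cat quick quick cat quick quick cat quick quick cat quick S ⇒ quick cat quick quick cat quick quick cat quick quick cat quick quick cat L ⇒ quick cat quick quick cat quick quick cat quick quick cat quick quick cat runs west

S ⇒ quick cat L   [S → quick cat L]
quick cat L ⇒ quick cat quick S   [L → quick S]
quick cat quick S ⇒ quick cat quick quick cat L   [S → quick cat L]
quick cat quick quick cat L ⇒ quick cat quick quick cat quick S   [L → quick S]
quick cat quick quick cat quick S ⇒ quick cat quick quick cat quick quick cat L   [S → quick cat L]
quick cat quick quick cat quick quick cat L ⇒ quick cat quick quick cat quick quick cat quick S   [L → quick S]
quick cat quick quick cat quick quick cat quick S ⇒ quick cat quick quick cat quick quick cat quick quick cat L   [S → quick cat L]
quick cat quick quick cat quick quick cat quick quick cat L ⇒ quick cat quick quick cat quick quick cat quick quick cat quick S   [L → quick S]
quick cat quick quick cat quick quick cat quick quick cat quick S ⇒ quick cat quick quick cat quick quick cat quick quick cat quick quick cat L   [S → quick cat L]
quick cat quick quick cat quick quick cat quick quick cat quick quick cat L ⇒ quick cat quick quick cat quick quick cat quick quick cat quick quick cat runs west   [L → runs west]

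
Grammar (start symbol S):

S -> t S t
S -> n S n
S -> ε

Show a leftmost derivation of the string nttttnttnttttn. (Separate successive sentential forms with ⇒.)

S ⇒ nSn ⇒ ntStn ⇒ nttSttn ⇒ ntttStttn ⇒ nttttSttttn ⇒ nttttnSnttttn ⇒ nttttntStnttttn ⇒ nttttnttnttttn

S ⇒ nSn   [S -> n S n]
nSn ⇒ ntStn   [S -> t S t]
ntStn ⇒ nttSttn   [S -> t S t]
nttSttn ⇒ ntttStttn   [S -> t S t]
ntttStttn ⇒ nttttSttttn   [S -> t S t]
nttttSttttn ⇒ nttttnSnttttn   [S -> n S n]
nttttnSnttttn ⇒ nttttntStnttttn   [S -> t S t]
nttttntStnttttn ⇒ nttttnttnttttn   [S -> ε]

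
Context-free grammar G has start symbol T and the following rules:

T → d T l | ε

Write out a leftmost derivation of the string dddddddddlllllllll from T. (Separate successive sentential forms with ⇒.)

T ⇒ dTl ⇒ ddTll ⇒ dddTlll ⇒ ddddTllll ⇒ dddddTlllll ⇒ ddddddTllllll ⇒ dddddddTlllllll ⇒ ddddddddTllllllll ⇒ dddddddddTlllllllll ⇒ dddddddddlllllllll

T ⇒ dTl   [T → d T l]
dTl ⇒ ddTll   [T → d T l]
ddTll ⇒ dddTlll   [T → d T l]
dddTlll ⇒ ddddTllll   [T → d T l]
ddddTllll ⇒ dddddTlllll   [T → d T l]
dddddTlllll ⇒ ddddddTllllll   [T → d T l]
ddddddTllllll ⇒ dddddddTlllllll   [T → d T l]
dddddddTlllllll ⇒ ddddddddTllllllll   [T → d T l]
ddddddddTllllllll ⇒ dddddddddTlllllllll   [T → d T l]
dddddddddTlllllllll ⇒ dddddddddlllllllll   [T → ε]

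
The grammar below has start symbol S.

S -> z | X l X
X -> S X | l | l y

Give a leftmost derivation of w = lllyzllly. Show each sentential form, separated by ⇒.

S ⇒ XlX   [S -> X l X]
XlX ⇒ SXlX   [X -> S X]
SXlX ⇒ XlXXlX   [S -> X l X]
XlXXlX ⇒ llXXlX   [X -> l]
llXXlX ⇒ lllyXlX   [X -> l y]
lllyXlX ⇒ lllySXlX   [X -> S X]
lllySXlX ⇒ lllyzXlX   [S -> z]
lllyzXlX ⇒ lllyzllX   [X -> l]
lllyzllX ⇒ lllyzllly   [X -> l y]

S⇒XlX⇒SXlX⇒XlXXlX⇒llXXlX⇒lllyXlX⇒lllySXlX⇒lllyzXlX⇒lllyzllX⇒lllyzllly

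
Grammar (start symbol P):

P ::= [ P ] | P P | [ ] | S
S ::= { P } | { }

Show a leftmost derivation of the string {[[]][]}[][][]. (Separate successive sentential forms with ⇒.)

P⇒PP⇒PPP⇒PPPP⇒SPPP⇒{P}PPP⇒{PP}PPP⇒{[P]P}PPP⇒{[[]]P}PPP⇒{[[]][]}PPP⇒{[[]][]}[]PP⇒{[[]][]}[][]P⇒{[[]][]}[][][]

P ⇒ PP   [P ::= P P]
PP ⇒ PPP   [P ::= P P]
PPP ⇒ PPPP   [P ::= P P]
PPPP ⇒ SPPP   [P ::= S]
SPPP ⇒ {P}PPP   [S ::= { P }]
{P}PPP ⇒ {PP}PPP   [P ::= P P]
{PP}PPP ⇒ {[P]P}PPP   [P ::= [ P ]]
{[P]P}PPP ⇒ {[[]]P}PPP   [P ::= [ ]]
{[[]]P}PPP ⇒ {[[]][]}PPP   [P ::= [ ]]
{[[]][]}PPP ⇒ {[[]][]}[]PP   [P ::= [ ]]
{[[]][]}[]PP ⇒ {[[]][]}[][]P   [P ::= [ ]]
{[[]][]}[][]P ⇒ {[[]][]}[][][]   [P ::= [ ]]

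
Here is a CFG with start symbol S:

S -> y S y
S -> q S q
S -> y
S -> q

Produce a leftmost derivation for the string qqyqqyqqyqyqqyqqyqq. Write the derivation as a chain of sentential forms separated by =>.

S => qSq => qqSqq => qqySyqq => qqyqSqyqq => qqyqqSqqyqq => qqyqqySyqqyqq => qqyqqyqSqyqqyqq => qqyqqyqqSqqyqqyqq => qqyqqyqqySyqqyqqyqq => qqyqqyqqyqyqqyqqyqq

S => qSq   [S -> q S q]
qSq => qqSqq   [S -> q S q]
qqSqq => qqySyqq   [S -> y S y]
qqySyqq => qqyqSqyqq   [S -> q S q]
qqyqSqyqq => qqyqqSqqyqq   [S -> q S q]
qqyqqSqqyqq => qqyqqySyqqyqq   [S -> y S y]
qqyqqySyqqyqq => qqyqqyqSqyqqyqq   [S -> q S q]
qqyqqyqSqyqqyqq => qqyqqyqqSqqyqqyqq   [S -> q S q]
qqyqqyqqSqqyqqyqq => qqyqqyqqySyqqyqqyqq   [S -> y S y]
qqyqqyqqySyqqyqqyqq => qqyqqyqqyqyqqyqqyqq   [S -> q]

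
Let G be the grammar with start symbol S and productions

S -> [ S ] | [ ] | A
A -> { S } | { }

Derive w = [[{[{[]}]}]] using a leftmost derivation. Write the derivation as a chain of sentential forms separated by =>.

S => [S]   [S -> [ S ]]
[S] => [[S]]   [S -> [ S ]]
[[S]] => [[A]]   [S -> A]
[[A]] => [[{S}]]   [A -> { S }]
[[{S}]] => [[{[S]}]]   [S -> [ S ]]
[[{[S]}]] => [[{[A]}]]   [S -> A]
[[{[A]}]] => [[{[{S}]}]]   [A -> { S }]
[[{[{S}]}]] => [[{[{[]}]}]]   [S -> [ ]]

S => [S] => [[S]] => [[A]] => [[{S}]] => [[{[S]}]] => [[{[A]}]] => [[{[{S}]}]] => [[{[{[]}]}]]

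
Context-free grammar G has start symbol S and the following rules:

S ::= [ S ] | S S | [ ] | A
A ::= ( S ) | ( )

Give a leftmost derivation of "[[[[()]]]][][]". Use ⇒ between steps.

S⇒SS⇒SSS⇒[S]SS⇒[[S]]SS⇒[[[S]]]SS⇒[[[[S]]]]SS⇒[[[[A]]]]SS⇒[[[[()]]]]SS⇒[[[[()]]]][]S⇒[[[[()]]]][][]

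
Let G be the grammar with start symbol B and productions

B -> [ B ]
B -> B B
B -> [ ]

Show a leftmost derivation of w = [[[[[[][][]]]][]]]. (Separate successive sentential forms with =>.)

B => [B] => [[B]] => [[BB]] => [[[B]B]] => [[[[B]]B]] => [[[[[B]]]B]] => [[[[[BB]]]B]] => [[[[[[]B]]]B]] => [[[[[[]BB]]]B]] => [[[[[[][]B]]]B]] => [[[[[[][][]]]]B]] => [[[[[[][][]]]][]]]

B => [B]   [B -> [ B ]]
[B] => [[B]]   [B -> [ B ]]
[[B]] => [[BB]]   [B -> B B]
[[BB]] => [[[B]B]]   [B -> [ B ]]
[[[B]B]] => [[[[B]]B]]   [B -> [ B ]]
[[[[B]]B]] => [[[[[B]]]B]]   [B -> [ B ]]
[[[[[B]]]B]] => [[[[[BB]]]B]]   [B -> B B]
[[[[[BB]]]B]] => [[[[[[]B]]]B]]   [B -> [ ]]
[[[[[[]B]]]B]] => [[[[[[]BB]]]B]]   [B -> B B]
[[[[[[]BB]]]B]] => [[[[[[][]B]]]B]]   [B -> [ ]]
[[[[[[][]B]]]B]] => [[[[[[][][]]]]B]]   [B -> [ ]]
[[[[[[][][]]]]B]] => [[[[[[][][]]]][]]]   [B -> [ ]]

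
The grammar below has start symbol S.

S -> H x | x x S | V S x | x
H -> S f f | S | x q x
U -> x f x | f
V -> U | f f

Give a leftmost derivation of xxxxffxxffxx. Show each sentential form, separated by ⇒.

S ⇒ xxS ⇒ xxxxS ⇒ xxxxHx ⇒ xxxxSx ⇒ xxxxHxx ⇒ xxxxSffxx ⇒ xxxxVSxffxx ⇒ xxxxffSxffxx ⇒ xxxxffxxffxx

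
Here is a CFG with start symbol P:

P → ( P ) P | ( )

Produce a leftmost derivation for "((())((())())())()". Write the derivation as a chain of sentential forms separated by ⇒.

P ⇒ (P)P   [P → ( P ) P]
(P)P ⇒ ((P)P)P   [P → ( P ) P]
((P)P)P ⇒ ((())P)P   [P → ( )]
((())P)P ⇒ ((())(P)P)P   [P → ( P ) P]
((())(P)P)P ⇒ ((())((P)P)P)P   [P → ( P ) P]
((())((P)P)P)P ⇒ ((())((())P)P)P   [P → ( )]
((())((())P)P)P ⇒ ((())((())())P)P   [P → ( )]
((())((())())P)P ⇒ ((())((())())())P   [P → ( )]
((())((())())())P ⇒ ((())((())())())()   [P → ( )]

P ⇒ (P)P ⇒ ((P)P)P ⇒ ((())P)P ⇒ ((())(P)P)P ⇒ ((())((P)P)P)P ⇒ ((())((())P)P)P ⇒ ((())((())())P)P ⇒ ((())((())())())P ⇒ ((())((())())())()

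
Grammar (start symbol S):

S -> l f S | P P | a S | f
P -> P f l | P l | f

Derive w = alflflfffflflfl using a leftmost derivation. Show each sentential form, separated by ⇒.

S ⇒ aS ⇒ alfS ⇒ alflfS ⇒ alflflfS ⇒ alflflfPP ⇒ alflflffP ⇒ alflflffPfl ⇒ alflflffPflfl ⇒ alflflffPflflfl ⇒ alflflfffflflfl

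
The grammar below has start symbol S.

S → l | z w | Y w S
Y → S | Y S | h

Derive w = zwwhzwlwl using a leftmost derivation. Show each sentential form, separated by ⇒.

S ⇒ YwS ⇒ SwS ⇒ zwwS ⇒ zwwYwS ⇒ zwwYSwS ⇒ zwwYSSwS ⇒ zwwhSSwS ⇒ zwwhzwSwS ⇒ zwwhzwlwS ⇒ zwwhzwlwl

S ⇒ YwS   [S → Y w S]
YwS ⇒ SwS   [Y → S]
SwS ⇒ zwwS   [S → z w]
zwwS ⇒ zwwYwS   [S → Y w S]
zwwYwS ⇒ zwwYSwS   [Y → Y S]
zwwYSwS ⇒ zwwYSSwS   [Y → Y S]
zwwYSSwS ⇒ zwwhSSwS   [Y → h]
zwwhSSwS ⇒ zwwhzwSwS   [S → z w]
zwwhzwSwS ⇒ zwwhzwlwS   [S → l]
zwwhzwlwS ⇒ zwwhzwlwl   [S → l]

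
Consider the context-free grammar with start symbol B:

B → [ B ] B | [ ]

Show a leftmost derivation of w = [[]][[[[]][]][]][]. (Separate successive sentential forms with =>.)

B => [B]B   [B → [ B ] B]
[B]B => [[]]B   [B → [ ]]
[[]]B => [[]][B]B   [B → [ B ] B]
[[]][B]B => [[]][[B]B]B   [B → [ B ] B]
[[]][[B]B]B => [[]][[[B]B]B]B   [B → [ B ] B]
[[]][[[B]B]B]B => [[]][[[[]]B]B]B   [B → [ ]]
[[]][[[[]]B]B]B => [[]][[[[]][]]B]B   [B → [ ]]
[[]][[[[]][]]B]B => [[]][[[[]][]][]]B   [B → [ ]]
[[]][[[[]][]][]]B => [[]][[[[]][]][]][]   [B → [ ]]

B=>[B]B=>[[]]B=>[[]][B]B=>[[]][[B]B]B=>[[]][[[B]B]B]B=>[[]][[[[]]B]B]B=>[[]][[[[]][]]B]B=>[[]][[[[]][]][]]B=>[[]][[[[]][]][]][]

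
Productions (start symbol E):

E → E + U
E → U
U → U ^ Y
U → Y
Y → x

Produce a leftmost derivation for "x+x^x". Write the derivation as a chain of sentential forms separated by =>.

E => E+U => U+U => Y+U => x+U => x+U^Y => x+Y^Y => x+x^Y => x+x^x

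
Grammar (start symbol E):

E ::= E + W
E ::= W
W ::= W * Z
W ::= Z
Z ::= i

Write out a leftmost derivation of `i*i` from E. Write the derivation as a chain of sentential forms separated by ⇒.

E ⇒ W   [E ::= W]
W ⇒ W*Z   [W ::= W * Z]
W*Z ⇒ Z*Z   [W ::= Z]
Z*Z ⇒ i*Z   [Z ::= i]
i*Z ⇒ i*i   [Z ::= i]

E ⇒ W ⇒ W*Z ⇒ Z*Z ⇒ i*Z ⇒ i*i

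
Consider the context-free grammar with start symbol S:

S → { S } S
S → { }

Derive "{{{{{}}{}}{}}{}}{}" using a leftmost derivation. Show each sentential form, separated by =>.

S=>{S}S=>{{S}S}S=>{{{S}S}S}S=>{{{{S}S}S}S}S=>{{{{{}}S}S}S}S=>{{{{{}}{}}S}S}S=>{{{{{}}{}}{}}S}S=>{{{{{}}{}}{}}{}}S=>{{{{{}}{}}{}}{}}{}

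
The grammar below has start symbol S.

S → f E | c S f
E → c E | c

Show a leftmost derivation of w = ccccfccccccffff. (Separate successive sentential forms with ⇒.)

S ⇒ cSf ⇒ ccSff ⇒ cccSfff ⇒ ccccSffff ⇒ ccccfEffff ⇒ ccccfcEffff ⇒ ccccfccEffff ⇒ ccccfcccEffff ⇒ ccccfccccEffff ⇒ ccccfcccccEffff ⇒ ccccfccccccffff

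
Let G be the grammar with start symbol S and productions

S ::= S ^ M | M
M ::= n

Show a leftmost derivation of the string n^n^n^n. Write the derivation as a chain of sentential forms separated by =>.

S => S^M => S^M^M => S^M^M^M => M^M^M^M => n^M^M^M => n^n^M^M => n^n^n^M => n^n^n^n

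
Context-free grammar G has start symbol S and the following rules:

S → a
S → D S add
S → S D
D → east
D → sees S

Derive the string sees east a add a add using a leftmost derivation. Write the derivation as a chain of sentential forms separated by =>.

S => D S add => sees S S add => sees D S add S add => sees east S add S add => sees east a add S add => sees east a add a add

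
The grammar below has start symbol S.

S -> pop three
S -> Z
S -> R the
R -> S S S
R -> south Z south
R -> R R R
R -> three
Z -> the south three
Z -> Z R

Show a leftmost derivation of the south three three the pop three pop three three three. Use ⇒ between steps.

S ⇒ Z ⇒ Z R ⇒ Z R R ⇒ Z R R R ⇒ the south three R R R ⇒ the south three S S S R R ⇒ the south three R the S S R R ⇒ the south three three the S S R R ⇒ the south three three the pop three S R R ⇒ the south three three the pop three pop three R R ⇒ the south three three the pop three pop three three R ⇒ the south three three the pop three pop three three three

S ⇒ Z   [S -> Z]
Z ⇒ Z R   [Z -> Z R]
Z R ⇒ Z R R   [Z -> Z R]
Z R R ⇒ Z R R R   [Z -> Z R]
Z R R R ⇒ the south three R R R   [Z -> the south three]
the south three R R R ⇒ the south three S S S R R   [R -> S S S]
the south three S S S R R ⇒ the south three R the S S R R   [S -> R the]
the south three R the S S R R ⇒ the south three three the S S R R   [R -> three]
the south three three the S S R R ⇒ the south three three the pop three S R R   [S -> pop three]
the south three three the pop three S R R ⇒ the south three three the pop three pop three R R   [S -> pop three]
the south three three the pop three pop three R R ⇒ the south three three the pop three pop three three R   [R -> three]
the south three three the pop three pop three three R ⇒ the south three three the pop three pop three three three   [R -> three]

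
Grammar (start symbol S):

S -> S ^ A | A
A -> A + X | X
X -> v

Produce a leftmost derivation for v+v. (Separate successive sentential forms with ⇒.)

S ⇒ A ⇒ A+X ⇒ X+X ⇒ v+X ⇒ v+v

S ⇒ A   [S -> A]
A ⇒ A+X   [A -> A + X]
A+X ⇒ X+X   [A -> X]
X+X ⇒ v+X   [X -> v]
v+X ⇒ v+v   [X -> v]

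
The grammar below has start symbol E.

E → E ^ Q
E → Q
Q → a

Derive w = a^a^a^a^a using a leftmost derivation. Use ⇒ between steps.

E ⇒ E^Q ⇒ E^Q^Q ⇒ E^Q^Q^Q ⇒ E^Q^Q^Q^Q ⇒ Q^Q^Q^Q^Q ⇒ a^Q^Q^Q^Q ⇒ a^a^Q^Q^Q ⇒ a^a^a^Q^Q ⇒ a^a^a^a^Q ⇒ a^a^a^a^a

E ⇒ E^Q   [E → E ^ Q]
E^Q ⇒ E^Q^Q   [E → E ^ Q]
E^Q^Q ⇒ E^Q^Q^Q   [E → E ^ Q]
E^Q^Q^Q ⇒ E^Q^Q^Q^Q   [E → E ^ Q]
E^Q^Q^Q^Q ⇒ Q^Q^Q^Q^Q   [E → Q]
Q^Q^Q^Q^Q ⇒ a^Q^Q^Q^Q   [Q → a]
a^Q^Q^Q^Q ⇒ a^a^Q^Q^Q   [Q → a]
a^a^Q^Q^Q ⇒ a^a^a^Q^Q   [Q → a]
a^a^a^Q^Q ⇒ a^a^a^a^Q   [Q → a]
a^a^a^a^Q ⇒ a^a^a^a^a   [Q → a]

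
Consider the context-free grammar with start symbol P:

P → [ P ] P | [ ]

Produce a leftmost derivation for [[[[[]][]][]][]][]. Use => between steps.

P => [P]P   [P → [ P ] P]
[P]P => [[P]P]P   [P → [ P ] P]
[[P]P]P => [[[P]P]P]P   [P → [ P ] P]
[[[P]P]P]P => [[[[P]P]P]P]P   [P → [ P ] P]
[[[[P]P]P]P]P => [[[[[]]P]P]P]P   [P → [ ]]
[[[[[]]P]P]P]P => [[[[[]][]]P]P]P   [P → [ ]]
[[[[[]][]]P]P]P => [[[[[]][]][]]P]P   [P → [ ]]
[[[[[]][]][]]P]P => [[[[[]][]][]][]]P   [P → [ ]]
[[[[[]][]][]][]]P => [[[[[]][]][]][]][]   [P → [ ]]

P => [P]P => [[P]P]P => [[[P]P]P]P => [[[[P]P]P]P]P => [[[[[]]P]P]P]P => [[[[[]][]]P]P]P => [[[[[]][]][]]P]P => [[[[[]][]][]][]]P => [[[[[]][]][]][]][]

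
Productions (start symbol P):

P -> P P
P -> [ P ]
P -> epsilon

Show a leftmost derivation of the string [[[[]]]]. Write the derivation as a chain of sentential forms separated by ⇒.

P⇒PP⇒PPP⇒[P]PP⇒[PP]PP⇒[[P]P]PP⇒[[[P]]P]PP⇒[[[[P]]]P]PP⇒[[[[]]]P]PP⇒[[[[]]]]PP⇒[[[[]]]]P⇒[[[[]]]]

P ⇒ PP   [P -> P P]
PP ⇒ PPP   [P -> P P]
PPP ⇒ [P]PP   [P -> [ P ]]
[P]PP ⇒ [PP]PP   [P -> P P]
[PP]PP ⇒ [[P]P]PP   [P -> [ P ]]
[[P]P]PP ⇒ [[[P]]P]PP   [P -> [ P ]]
[[[P]]P]PP ⇒ [[[[P]]]P]PP   [P -> [ P ]]
[[[[P]]]P]PP ⇒ [[[[]]]P]PP   [P -> epsilon]
[[[[]]]P]PP ⇒ [[[[]]]]PP   [P -> epsilon]
[[[[]]]]PP ⇒ [[[[]]]]P   [P -> epsilon]
[[[[]]]]P ⇒ [[[[]]]]   [P -> epsilon]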